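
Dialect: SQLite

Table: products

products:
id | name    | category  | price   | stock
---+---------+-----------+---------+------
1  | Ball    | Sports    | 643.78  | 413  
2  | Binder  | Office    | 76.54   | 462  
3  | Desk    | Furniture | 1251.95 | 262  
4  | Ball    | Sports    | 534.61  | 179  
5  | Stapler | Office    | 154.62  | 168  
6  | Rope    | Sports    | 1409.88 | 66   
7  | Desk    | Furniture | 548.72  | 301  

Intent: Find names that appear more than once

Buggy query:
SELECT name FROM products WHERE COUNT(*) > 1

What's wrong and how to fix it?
Bug: WHERE can't reference COUNT(*); aggregates are computed after WHERE

Fix: Group first, then use HAVING for the count condition

Corrected query:
SELECT name FROM products GROUP BY name HAVING COUNT(*) > 1

Result:
name
----
Ball
Desk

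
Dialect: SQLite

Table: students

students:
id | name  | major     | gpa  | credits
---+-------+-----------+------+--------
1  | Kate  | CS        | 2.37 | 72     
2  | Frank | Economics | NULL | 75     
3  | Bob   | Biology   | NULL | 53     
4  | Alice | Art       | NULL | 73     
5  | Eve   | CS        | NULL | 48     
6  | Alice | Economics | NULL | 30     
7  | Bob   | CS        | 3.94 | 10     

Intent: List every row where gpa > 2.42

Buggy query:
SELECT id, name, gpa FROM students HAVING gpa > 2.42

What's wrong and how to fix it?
Bug: This is a non-aggregate query (no GROUP BY, no aggregates), so in SQLite the HAVING clause is invalid here; a row-level condition belongs in WHERE

Fix: Use WHERE for row-level filtering

Corrected query:
SELECT id, name, gpa FROM students WHERE gpa > 2.42

Result:
id | name | gpa 
---+------+-----
7  | Bob  | 3.94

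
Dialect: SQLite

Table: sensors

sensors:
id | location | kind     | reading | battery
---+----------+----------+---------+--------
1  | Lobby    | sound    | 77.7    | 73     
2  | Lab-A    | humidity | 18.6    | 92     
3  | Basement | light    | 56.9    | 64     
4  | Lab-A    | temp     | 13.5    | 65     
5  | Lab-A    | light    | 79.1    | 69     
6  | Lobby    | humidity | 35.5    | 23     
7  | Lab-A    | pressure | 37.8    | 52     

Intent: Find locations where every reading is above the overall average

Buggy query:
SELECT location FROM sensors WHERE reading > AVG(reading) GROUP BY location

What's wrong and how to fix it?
Bug: AVG() is an aggregate; it can't sit directly in WHERE

Fix: Compute the overall average in a scalar subquery and compare each group's MIN against it in HAVING

Corrected query:
SELECT location FROM sensors GROUP BY location HAVING MIN(reading) > (SELECT AVG(reading) FROM sensors)

Result:
location
--------
Basement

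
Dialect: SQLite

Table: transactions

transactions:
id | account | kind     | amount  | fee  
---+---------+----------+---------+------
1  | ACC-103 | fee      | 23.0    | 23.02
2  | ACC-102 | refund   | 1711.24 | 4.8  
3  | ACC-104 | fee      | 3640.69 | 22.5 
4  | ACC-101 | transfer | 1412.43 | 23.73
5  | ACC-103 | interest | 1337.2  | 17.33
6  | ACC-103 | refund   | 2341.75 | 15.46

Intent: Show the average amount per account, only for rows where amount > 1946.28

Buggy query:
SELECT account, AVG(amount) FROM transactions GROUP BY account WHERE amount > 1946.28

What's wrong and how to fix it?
Bug: WHERE cannot follow GROUP BY

Fix: Place WHERE between FROM and GROUP BY

Corrected query:
SELECT account, AVG(amount) FROM transactions WHERE amount > 1946.28 GROUP BY account

Result:
account | AVG(amount)
--------+------------
ACC-103 | 2341.75    
ACC-104 | 3640.69    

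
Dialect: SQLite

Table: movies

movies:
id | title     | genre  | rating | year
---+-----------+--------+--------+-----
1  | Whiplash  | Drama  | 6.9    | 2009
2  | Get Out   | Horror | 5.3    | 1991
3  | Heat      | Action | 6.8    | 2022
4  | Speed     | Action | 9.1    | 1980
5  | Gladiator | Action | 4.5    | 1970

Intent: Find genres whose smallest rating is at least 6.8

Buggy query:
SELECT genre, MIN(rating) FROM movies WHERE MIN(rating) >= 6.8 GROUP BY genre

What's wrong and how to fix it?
Bug: Aggregates like MIN are computed per group after WHERE runs

Fix: Replace WHERE with HAVING after the GROUP BY

Corrected query:
SELECT genre, MIN(rating) FROM movies GROUP BY genre HAVING MIN(rating) >= 6.8

Result:
genre | MIN(rating)
------+------------
Drama | 6.9        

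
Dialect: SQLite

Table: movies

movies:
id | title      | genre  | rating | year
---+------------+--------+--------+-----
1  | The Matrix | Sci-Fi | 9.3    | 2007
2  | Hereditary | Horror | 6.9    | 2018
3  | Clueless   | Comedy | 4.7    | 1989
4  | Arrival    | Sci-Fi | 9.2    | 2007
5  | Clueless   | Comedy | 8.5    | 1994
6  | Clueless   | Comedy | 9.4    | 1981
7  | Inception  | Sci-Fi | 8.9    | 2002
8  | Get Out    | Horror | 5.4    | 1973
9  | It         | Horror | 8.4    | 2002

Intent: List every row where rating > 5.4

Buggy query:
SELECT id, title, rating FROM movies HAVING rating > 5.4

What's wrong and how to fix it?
Bug: This is a non-aggregate query (no GROUP BY, no aggregates), so in SQLite the HAVING clause is invalid here; a row-level condition belongs in WHERE

Fix: Replace HAVING with WHERE since the condition applies to individual rows

Corrected query:
SELECT id, title, rating FROM movies WHERE rating > 5.4

Result:
id | title      | rating
---+------------+-------
1  | The Matrix | 9.3   
2  | Hereditary | 6.9   
4  | Arrival    | 9.2   
5  | Clueless   | 8.5   
6  | Clueless   | 9.4   
7  | Inception  | 8.9   
9  | It         | 8.4   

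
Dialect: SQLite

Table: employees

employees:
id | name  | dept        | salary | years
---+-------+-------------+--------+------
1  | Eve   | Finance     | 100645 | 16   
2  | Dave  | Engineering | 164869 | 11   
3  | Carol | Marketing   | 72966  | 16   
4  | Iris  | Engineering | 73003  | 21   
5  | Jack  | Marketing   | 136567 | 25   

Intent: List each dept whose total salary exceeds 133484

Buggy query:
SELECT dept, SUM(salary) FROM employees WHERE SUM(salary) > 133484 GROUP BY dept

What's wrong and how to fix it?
Bug: SUM(salary) is an aggregate, but WHERE filters rows before aggregation

Fix: Use HAVING (which filters groups after aggregation) instead of WHERE

Corrected query:
SELECT dept, SUM(salary) FROM employees GROUP BY dept HAVING SUM(salary) > 133484

Result:
dept        | SUM(salary)
------------+------------
Engineering | 237872     
Marketing   | 209533     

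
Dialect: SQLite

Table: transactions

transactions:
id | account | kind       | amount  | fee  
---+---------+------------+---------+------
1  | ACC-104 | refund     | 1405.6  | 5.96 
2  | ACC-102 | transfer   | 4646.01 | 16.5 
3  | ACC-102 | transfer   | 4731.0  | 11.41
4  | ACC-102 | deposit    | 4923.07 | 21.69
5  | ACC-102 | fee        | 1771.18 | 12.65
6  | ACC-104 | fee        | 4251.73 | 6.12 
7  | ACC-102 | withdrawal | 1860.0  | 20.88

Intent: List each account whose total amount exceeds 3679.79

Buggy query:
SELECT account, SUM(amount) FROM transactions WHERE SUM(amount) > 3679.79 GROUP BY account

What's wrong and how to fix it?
Bug: Aggregate functions cannot appear in a WHERE clause

Fix: Move the aggregate condition to a HAVING clause

Corrected query:
SELECT account, SUM(amount) FROM transactions GROUP BY account HAVING SUM(amount) > 3679.79

Result:
account | SUM(amount)
--------+------------
ACC-102 | 17931.26   
ACC-104 | 5657.33    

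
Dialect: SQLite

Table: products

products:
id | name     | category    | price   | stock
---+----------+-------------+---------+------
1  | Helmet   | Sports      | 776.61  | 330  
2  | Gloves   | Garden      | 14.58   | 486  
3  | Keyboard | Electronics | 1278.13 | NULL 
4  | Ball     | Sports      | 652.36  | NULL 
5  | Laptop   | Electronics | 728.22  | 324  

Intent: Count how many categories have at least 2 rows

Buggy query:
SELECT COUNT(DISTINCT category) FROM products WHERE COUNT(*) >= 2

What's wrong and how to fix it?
Bug: COUNT(*) cannot appear in WHERE; the per-group count doesn't exist yet

Fix: Group first with HAVING COUNT(*) >= 2, then COUNT the resulting groups

Corrected query:
SELECT COUNT(*) FROM (SELECT category FROM products GROUP BY category HAVING COUNT(*) >= 2)

Result:
COUNT(*)
--------
2       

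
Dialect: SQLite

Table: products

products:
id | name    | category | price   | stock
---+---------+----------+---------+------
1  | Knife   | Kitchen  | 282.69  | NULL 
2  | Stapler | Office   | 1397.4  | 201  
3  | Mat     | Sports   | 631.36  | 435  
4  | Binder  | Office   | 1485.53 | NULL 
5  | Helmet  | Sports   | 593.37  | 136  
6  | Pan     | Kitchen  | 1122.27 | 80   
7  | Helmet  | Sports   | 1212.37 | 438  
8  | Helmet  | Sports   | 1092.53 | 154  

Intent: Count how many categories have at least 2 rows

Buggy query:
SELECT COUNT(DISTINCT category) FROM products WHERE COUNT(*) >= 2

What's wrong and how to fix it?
Bug: COUNT(*) cannot appear in WHERE; the per-group count doesn't exist yet

Fix: Group first with HAVING COUNT(*) >= 2, then COUNT the resulting groups

Corrected query:
SELECT COUNT(*) FROM (SELECT category FROM products GROUP BY category HAVING COUNT(*) >= 2)

Result:
COUNT(*)
--------
3       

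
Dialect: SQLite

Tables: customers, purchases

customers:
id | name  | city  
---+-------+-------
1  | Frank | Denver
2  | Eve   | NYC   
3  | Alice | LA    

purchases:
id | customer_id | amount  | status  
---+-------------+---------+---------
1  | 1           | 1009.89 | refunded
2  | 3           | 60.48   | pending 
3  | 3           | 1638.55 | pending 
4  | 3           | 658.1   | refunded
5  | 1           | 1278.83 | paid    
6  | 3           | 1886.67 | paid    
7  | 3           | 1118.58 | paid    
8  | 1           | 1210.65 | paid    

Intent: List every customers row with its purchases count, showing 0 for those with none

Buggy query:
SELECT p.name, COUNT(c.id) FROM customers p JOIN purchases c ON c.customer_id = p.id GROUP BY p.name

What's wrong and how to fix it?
Bug: INNER JOIN drops customers rows that have no matching purchases rows

Fix: Switch to LEFT JOIN to retain unmatched parent rows

Corrected query:
SELECT p.name, COUNT(c.id) FROM customers p LEFT JOIN purchases c ON c.customer_id = p.id GROUP BY p.name

Result:
name  | COUNT(c.id)
------+------------
Alice | 5          
Eve   | 0          
Frank | 3          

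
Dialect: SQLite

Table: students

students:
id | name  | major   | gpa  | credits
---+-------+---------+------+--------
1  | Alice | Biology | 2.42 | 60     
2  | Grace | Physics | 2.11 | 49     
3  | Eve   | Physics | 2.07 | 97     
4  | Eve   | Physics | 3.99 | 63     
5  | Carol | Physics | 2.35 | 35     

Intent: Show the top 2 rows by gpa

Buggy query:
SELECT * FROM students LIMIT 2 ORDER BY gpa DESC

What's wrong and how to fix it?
Bug: ORDER BY cannot follow LIMIT; LIMIT is the final clause

Fix: Swap the clauses: ORDER BY first, then LIMIT

Corrected query:
SELECT * FROM students ORDER BY gpa DESC LIMIT 2

Result:
id | name  | major   | gpa  | credits
---+-------+---------+------+--------
4  | Eve   | Physics | 3.99 | 63     
1  | Alice | Biology | 2.42 | 60     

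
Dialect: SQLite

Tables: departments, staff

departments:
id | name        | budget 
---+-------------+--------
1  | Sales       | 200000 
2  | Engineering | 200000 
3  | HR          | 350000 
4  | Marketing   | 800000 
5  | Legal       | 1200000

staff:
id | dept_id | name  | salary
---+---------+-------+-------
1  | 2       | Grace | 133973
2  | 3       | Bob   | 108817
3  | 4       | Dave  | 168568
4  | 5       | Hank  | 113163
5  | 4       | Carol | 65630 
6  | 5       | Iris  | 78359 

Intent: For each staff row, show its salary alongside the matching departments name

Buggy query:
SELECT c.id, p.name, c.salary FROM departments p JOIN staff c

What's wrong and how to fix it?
Bug: Missing join condition: each staff row is matched to all departments rows instead of just its own

Fix: Specify the join condition linking the foreign key to the parent id

Corrected query:
SELECT c.id, p.name, c.salary FROM departments p JOIN staff c ON c.dept_id = p.id

Result:
id | name        | salary
---+-------------+-------
1  | Engineering | 133973
2  | HR          | 108817
3  | Marketing   | 168568
4  | Legal       | 113163
5  | Marketing   | 65630 
6  | Legal       | 78359 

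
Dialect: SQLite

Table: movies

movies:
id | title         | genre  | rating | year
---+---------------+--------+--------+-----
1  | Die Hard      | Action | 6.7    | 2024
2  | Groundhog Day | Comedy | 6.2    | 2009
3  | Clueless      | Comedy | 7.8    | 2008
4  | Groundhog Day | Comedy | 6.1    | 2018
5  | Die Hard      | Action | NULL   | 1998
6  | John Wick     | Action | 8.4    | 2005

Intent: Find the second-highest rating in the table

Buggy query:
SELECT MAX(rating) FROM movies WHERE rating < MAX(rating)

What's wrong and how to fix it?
Bug: MAX(rating) on the right of the comparison is an aggregate-in-WHERE error

Fix: Compute the overall MAX in a subquery, then take MAX of rows below it

Corrected query:
SELECT MAX(rating) FROM movies WHERE rating < (SELECT MAX(rating) FROM movies)

Result:
MAX(rating)
-----------
7.8        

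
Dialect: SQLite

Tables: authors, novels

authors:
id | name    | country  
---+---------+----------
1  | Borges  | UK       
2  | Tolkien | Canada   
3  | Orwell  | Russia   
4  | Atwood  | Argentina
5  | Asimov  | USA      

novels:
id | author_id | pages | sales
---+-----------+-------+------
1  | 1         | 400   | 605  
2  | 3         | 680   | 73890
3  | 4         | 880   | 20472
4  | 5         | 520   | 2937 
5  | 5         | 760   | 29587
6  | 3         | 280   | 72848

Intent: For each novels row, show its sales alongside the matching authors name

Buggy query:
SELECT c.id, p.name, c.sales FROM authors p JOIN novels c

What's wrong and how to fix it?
Bug: Missing join condition: each novels row is matched to all authors rows instead of just its own

Fix: Specify the join condition linking the foreign key to the parent id

Corrected query:
SELECT c.id, p.name, c.sales FROM authors p JOIN novels c ON c.author_id = p.id

Result:
id | name   | sales
---+--------+------
1  | Borges | 605  
2  | Orwell | 73890
3  | Atwood | 20472
4  | Asimov | 2937 
5  | Asimov | 29587
6  | Orwell | 72848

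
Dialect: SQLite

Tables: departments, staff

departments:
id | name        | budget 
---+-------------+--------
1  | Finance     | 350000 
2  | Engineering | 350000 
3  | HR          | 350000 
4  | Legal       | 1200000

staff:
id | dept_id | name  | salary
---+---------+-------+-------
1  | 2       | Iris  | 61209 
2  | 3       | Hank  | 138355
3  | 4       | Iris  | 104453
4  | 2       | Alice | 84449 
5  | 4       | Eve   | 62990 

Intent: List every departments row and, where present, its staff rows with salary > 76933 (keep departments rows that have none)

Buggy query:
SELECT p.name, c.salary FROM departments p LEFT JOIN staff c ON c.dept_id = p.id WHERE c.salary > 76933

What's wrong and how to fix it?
Bug: A WHERE condition on the right-hand table after LEFT JOIN drops unmatched parents

Fix: Put 'c.salary > 76933' in the JOIN's ON clause instead of WHERE

Corrected query:
SELECT p.name, c.salary FROM departments p LEFT JOIN staff c ON c.dept_id = p.id AND c.salary > 76933

Result:
name        | salary
------------+-------
Finance     | NULL  
Engineering | 84449 
HR          | 138355
Legal       | 104453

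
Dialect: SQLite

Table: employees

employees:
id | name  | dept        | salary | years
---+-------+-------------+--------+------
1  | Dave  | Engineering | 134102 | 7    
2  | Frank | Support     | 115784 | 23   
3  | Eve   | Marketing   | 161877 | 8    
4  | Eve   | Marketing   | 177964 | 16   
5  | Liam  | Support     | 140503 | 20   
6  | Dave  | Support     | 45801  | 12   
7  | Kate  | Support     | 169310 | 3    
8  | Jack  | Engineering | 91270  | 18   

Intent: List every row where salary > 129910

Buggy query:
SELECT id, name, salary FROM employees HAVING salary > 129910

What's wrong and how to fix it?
Bug: This is a non-aggregate query (no GROUP BY, no aggregates), so in SQLite the HAVING clause is invalid here; a row-level condition belongs in WHERE

Fix: Replace HAVING with WHERE since the condition applies to individual rows

Corrected query:
SELECT id, name, salary FROM employees WHERE salary > 129910

Result:
id | name | salary
---+------+-------
1  | Dave | 134102
3  | Eve  | 161877
4  | Eve  | 177964
5  | Liam | 140503
7  | Kate | 169310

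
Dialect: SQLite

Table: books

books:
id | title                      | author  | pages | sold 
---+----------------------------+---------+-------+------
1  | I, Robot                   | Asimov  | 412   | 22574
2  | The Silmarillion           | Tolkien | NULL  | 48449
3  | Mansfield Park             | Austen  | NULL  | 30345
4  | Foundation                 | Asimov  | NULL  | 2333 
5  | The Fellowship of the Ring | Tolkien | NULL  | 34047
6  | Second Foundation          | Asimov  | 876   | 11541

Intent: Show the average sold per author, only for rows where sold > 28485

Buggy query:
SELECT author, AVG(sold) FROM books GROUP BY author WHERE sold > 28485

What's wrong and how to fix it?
Bug: Row-level WHERE must come before GROUP BY in the clause order

Fix: Move the WHERE clause before GROUP BY

Corrected query:
SELECT author, AVG(sold) FROM books WHERE sold > 28485 GROUP BY author

Result:
author  | AVG(sold)
--------+----------
Austen  | 30345    
Tolkien | 41248    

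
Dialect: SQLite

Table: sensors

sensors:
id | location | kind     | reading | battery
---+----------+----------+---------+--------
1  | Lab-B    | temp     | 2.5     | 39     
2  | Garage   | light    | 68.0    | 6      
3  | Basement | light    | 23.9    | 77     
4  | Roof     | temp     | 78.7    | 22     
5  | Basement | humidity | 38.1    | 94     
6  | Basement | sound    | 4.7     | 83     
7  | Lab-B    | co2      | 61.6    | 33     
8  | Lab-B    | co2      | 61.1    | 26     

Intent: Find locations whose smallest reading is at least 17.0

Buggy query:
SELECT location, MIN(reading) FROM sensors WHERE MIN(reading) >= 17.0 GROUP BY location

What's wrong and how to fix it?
Bug: Aggregates like MIN are computed per group after WHERE runs

Fix: Replace WHERE with HAVING after the GROUP BY

Corrected query:
SELECT location, MIN(reading) FROM sensors GROUP BY location HAVING MIN(reading) >= 17.0

Result:
location | MIN(reading)
---------+-------------
Garage   | 68          
Roof     | 78.7        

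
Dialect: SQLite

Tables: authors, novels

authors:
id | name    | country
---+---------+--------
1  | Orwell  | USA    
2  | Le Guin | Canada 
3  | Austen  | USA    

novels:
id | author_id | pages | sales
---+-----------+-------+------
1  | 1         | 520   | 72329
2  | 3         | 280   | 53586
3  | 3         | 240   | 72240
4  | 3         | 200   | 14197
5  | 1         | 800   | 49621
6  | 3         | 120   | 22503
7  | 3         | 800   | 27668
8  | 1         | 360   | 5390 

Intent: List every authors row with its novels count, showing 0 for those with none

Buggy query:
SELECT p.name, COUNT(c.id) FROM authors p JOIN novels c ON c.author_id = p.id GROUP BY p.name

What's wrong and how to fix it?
Bug: An inner join excludes parents with zero children

Fix: Use LEFT JOIN so parents without children still appear (COUNT(c.id) gives 0)

Corrected query:
SELECT p.name, COUNT(c.id) FROM authors p LEFT JOIN novels c ON c.author_id = p.id GROUP BY p.name

Result:
name    | COUNT(c.id)
--------+------------
Austen  | 5          
Le Guin | 0          
Orwell  | 3          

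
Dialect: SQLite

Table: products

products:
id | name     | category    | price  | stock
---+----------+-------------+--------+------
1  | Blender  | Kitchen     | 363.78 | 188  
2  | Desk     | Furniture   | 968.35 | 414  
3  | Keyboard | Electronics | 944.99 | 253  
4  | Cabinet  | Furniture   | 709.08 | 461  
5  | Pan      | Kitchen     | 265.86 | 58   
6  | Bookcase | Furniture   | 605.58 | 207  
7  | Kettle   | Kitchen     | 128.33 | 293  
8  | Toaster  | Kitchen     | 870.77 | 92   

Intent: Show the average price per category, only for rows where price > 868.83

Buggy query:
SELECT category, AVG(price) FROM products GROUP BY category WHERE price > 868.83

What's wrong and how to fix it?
Bug: WHERE cannot follow GROUP BY

Fix: Move the WHERE clause before GROUP BY

Corrected query:
SELECT category, AVG(price) FROM products WHERE price > 868.83 GROUP BY category

Result:
category    | AVG(price)
------------+-----------
Electronics | 944.99    
Furniture   | 968.35    
Kitchen     | 870.77    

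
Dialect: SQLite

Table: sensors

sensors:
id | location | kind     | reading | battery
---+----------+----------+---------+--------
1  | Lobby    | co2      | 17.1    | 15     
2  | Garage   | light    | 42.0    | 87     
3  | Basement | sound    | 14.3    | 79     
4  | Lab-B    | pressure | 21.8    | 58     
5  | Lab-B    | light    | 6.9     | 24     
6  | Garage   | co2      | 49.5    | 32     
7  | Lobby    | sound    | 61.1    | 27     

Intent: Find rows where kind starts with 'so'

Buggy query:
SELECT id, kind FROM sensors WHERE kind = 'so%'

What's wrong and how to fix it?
Bug: Wildcards only work with LIKE; '=' treats '%' as a literal character

Fix: Replace '=' with LIKE so 'so%' is treated as a pattern

Corrected query:
SELECT id, kind FROM sensors WHERE kind LIKE 'so%'

Result:
id | kind 
---+------
3  | sound
7  | sound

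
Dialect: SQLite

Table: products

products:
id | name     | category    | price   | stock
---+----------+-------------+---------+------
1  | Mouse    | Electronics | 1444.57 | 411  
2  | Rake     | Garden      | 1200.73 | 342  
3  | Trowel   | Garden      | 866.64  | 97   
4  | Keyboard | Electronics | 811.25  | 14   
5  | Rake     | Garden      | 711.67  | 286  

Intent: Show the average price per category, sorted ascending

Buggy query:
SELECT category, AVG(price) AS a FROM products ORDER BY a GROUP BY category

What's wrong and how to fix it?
Bug: ORDER BY appears before GROUP BY; SQL clause order requires GROUP BY first

Fix: Reorder: SELECT … FROM … GROUP BY … ORDER BY …

Corrected query:
SELECT category, AVG(price) AS a FROM products GROUP BY category ORDER BY a

Result:
category    | a         
------------+-----------
Garden      | 926.346667
Electronics | 1127.91   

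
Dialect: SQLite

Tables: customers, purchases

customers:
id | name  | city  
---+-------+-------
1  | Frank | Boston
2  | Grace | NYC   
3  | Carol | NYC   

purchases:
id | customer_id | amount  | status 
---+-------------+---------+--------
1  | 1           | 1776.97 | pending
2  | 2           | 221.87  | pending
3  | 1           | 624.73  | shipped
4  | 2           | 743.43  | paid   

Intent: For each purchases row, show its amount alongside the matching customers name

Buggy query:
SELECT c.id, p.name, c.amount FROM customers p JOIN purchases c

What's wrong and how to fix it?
Bug: Missing join condition: each purchases row is matched to all customers rows instead of just its own

Fix: Add ON c.customer_id = p.id to the JOIN

Corrected query:
SELECT c.id, p.name, c.amount FROM customers p JOIN purchases c ON c.customer_id = p.id

Result:
id | name  | amount 
---+-------+--------
1  | Frank | 1776.97
2  | Grace | 221.87 
3  | Frank | 624.73 
4  | Grace | 743.43 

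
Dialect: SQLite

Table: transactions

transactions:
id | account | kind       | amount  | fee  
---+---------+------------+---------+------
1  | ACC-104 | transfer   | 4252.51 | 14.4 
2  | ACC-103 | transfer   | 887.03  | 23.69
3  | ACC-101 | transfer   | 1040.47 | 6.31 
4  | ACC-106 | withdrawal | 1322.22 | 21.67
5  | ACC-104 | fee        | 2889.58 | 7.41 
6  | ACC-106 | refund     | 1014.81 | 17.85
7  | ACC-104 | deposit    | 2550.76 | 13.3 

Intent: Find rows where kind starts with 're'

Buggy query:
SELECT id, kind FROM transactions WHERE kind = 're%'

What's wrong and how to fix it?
Bug: '=' compares the literal string including the % character; pattern matching needs LIKE

Fix: Use LIKE for wildcard pattern matching

Corrected query:
SELECT id, kind FROM transactions WHERE kind LIKE 're%'

Result:
id | kind  
---+-------
6  | refund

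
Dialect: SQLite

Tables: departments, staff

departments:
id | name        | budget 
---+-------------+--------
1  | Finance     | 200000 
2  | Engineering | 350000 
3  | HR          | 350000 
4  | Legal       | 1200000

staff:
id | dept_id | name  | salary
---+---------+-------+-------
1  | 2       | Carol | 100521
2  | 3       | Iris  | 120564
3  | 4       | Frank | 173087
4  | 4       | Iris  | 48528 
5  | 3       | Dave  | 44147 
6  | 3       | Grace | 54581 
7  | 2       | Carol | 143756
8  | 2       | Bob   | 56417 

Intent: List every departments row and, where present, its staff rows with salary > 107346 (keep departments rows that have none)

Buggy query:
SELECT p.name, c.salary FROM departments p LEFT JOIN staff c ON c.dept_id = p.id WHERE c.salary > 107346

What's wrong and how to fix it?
Bug: Filtering c.salary in WHERE discards the NULL rows produced by LEFT JOIN, turning it into an inner join

Fix: Put 'c.salary > 107346' in the JOIN's ON clause instead of WHERE

Corrected query:
SELECT p.name, c.salary FROM departments p LEFT JOIN staff c ON c.dept_id = p.id AND c.salary > 107346

Result:
name        | salary
------------+-------
Finance     | NULL  
Engineering | 143756
HR          | 120564
Legal       | 173087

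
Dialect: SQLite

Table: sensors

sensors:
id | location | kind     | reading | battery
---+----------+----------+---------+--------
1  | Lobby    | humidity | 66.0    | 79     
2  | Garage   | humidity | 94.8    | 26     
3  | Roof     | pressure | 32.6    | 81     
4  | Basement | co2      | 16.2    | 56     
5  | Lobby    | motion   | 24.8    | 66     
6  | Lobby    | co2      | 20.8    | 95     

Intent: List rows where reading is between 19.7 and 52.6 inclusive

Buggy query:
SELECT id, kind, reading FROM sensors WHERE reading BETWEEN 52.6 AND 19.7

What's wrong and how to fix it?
Bug: The bounds are reversed; BETWEEN a AND b requires a <= b to match anything

Fix: Write BETWEEN 19.7 AND 52.6

Corrected query:
SELECT id, kind, reading FROM sensors WHERE reading BETWEEN 19.7 AND 52.6

Result:
id | kind     | reading
---+----------+--------
3  | pressure | 32.6   
5  | motion   | 24.8   
6  | co2      | 20.8   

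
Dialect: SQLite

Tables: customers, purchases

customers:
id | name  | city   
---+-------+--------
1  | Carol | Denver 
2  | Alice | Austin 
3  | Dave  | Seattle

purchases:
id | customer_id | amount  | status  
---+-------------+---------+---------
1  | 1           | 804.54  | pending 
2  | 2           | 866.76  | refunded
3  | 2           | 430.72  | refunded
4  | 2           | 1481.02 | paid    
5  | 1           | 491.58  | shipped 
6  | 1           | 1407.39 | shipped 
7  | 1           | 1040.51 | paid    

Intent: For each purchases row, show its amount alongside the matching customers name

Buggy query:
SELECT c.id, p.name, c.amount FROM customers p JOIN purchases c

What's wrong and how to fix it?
Bug: JOIN with no ON clause produces a cartesian product; every purchases row pairs with every customers row

Fix: Specify the join condition linking the foreign key to the parent id

Corrected query:
SELECT c.id, p.name, c.amount FROM customers p JOIN purchases c ON c.customer_id = p.id

Result:
id | name  | amount 
---+-------+--------
1  | Carol | 804.54 
2  | Alice | 866.76 
3  | Alice | 430.72 
4  | Alice | 1481.02
5  | Carol | 491.58 
6  | Carol | 1407.39
7  | Carol | 1040.51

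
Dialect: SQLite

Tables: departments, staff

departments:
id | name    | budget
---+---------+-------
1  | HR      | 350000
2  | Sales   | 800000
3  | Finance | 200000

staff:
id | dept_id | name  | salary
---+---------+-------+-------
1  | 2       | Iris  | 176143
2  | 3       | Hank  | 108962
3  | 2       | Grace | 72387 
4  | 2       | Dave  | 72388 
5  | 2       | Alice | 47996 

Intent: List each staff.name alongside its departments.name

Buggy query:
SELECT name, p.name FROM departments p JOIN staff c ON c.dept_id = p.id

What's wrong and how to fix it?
Bug: Both tables have a 'name' column; the unqualified reference is ambiguous

Fix: Qualify the column with its table alias (c.name)

Corrected query:
SELECT c.name, p.name FROM departments p JOIN staff c ON c.dept_id = p.id

Result:
name  | name   
------+--------
Iris  | Sales  
Hank  | Finance
Grace | Sales  
Dave  | Sales  
Alice | Sales  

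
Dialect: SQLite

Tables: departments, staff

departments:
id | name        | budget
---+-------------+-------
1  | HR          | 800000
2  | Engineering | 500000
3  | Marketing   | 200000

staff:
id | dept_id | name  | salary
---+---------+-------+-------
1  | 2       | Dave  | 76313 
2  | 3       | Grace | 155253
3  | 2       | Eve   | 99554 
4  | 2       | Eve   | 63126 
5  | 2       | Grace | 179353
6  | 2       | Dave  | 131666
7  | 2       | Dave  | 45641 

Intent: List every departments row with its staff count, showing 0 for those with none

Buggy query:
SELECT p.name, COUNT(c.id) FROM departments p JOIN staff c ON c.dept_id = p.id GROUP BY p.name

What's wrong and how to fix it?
Bug: INNER JOIN drops departments rows that have no matching staff rows

Fix: Use LEFT JOIN so parents without children still appear (COUNT(c.id) gives 0)

Corrected query:
SELECT p.name, COUNT(c.id) FROM departments p LEFT JOIN staff c ON c.dept_id = p.id GROUP BY p.name

Result:
name        | COUNT(c.id)
------------+------------
Engineering | 6          
HR          | 0          
Marketing   | 1          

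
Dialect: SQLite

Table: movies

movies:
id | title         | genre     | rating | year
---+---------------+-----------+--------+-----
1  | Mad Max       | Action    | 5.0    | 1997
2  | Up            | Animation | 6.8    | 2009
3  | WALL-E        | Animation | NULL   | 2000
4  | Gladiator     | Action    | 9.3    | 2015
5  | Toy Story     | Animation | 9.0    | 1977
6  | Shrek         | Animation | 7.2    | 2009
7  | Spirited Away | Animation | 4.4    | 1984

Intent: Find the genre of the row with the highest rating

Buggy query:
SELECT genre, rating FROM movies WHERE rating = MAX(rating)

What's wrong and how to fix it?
Bug: MAX(rating) is an aggregate and cannot be used directly in WHERE

Fix: Use a subquery: WHERE rating = (SELECT MAX(rating) FROM movies)

Corrected query:
SELECT genre, rating FROM movies WHERE rating = (SELECT MAX(rating) FROM movies)

Result:
genre  | rating
-------+-------
Action | 9.3   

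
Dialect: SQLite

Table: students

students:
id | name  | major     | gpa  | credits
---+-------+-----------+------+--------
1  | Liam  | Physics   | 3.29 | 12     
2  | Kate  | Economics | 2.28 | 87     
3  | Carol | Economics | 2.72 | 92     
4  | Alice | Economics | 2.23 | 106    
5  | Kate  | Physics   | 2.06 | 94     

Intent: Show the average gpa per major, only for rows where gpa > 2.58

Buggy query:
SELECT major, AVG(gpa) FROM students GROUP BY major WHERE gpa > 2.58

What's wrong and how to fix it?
Bug: WHERE cannot follow GROUP BY

Fix: Move the WHERE clause before GROUP BY

Corrected query:
SELECT major, AVG(gpa) FROM students WHERE gpa > 2.58 GROUP BY major

Result:
major     | AVG(gpa)
----------+---------
Economics | 2.72    
Physics   | 3.29    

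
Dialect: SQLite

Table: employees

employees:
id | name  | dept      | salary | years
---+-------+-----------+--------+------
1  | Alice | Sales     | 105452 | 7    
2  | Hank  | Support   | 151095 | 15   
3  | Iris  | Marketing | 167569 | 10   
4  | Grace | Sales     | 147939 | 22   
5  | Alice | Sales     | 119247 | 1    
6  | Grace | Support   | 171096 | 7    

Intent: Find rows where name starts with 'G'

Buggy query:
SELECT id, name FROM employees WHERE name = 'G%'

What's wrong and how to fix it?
Bug: '=' compares the literal string including the % character; pattern matching needs LIKE

Fix: Use LIKE for wildcard pattern matching

Corrected query:
SELECT id, name FROM employees WHERE name LIKE 'G%'

Result:
id | name 
---+------
4  | Grace
6  | Grace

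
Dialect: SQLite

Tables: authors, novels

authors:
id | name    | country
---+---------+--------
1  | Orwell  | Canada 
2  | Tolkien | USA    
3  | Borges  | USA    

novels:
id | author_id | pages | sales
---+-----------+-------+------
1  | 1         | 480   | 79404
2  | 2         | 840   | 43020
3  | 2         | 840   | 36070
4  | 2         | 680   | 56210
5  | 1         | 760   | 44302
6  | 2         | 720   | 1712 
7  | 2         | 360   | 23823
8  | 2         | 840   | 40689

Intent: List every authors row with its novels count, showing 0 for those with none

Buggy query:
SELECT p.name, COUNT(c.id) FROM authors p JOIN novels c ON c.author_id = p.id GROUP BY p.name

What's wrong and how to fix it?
Bug: An inner join excludes parents with zero children

Fix: Use LEFT JOIN so parents without children still appear (COUNT(c.id) gives 0)

Corrected query:
SELECT p.name, COUNT(c.id) FROM authors p LEFT JOIN novels c ON c.author_id = p.id GROUP BY p.name

Result:
name    | COUNT(c.id)
--------+------------
Borges  | 0          
Orwell  | 2          
Tolkien | 6          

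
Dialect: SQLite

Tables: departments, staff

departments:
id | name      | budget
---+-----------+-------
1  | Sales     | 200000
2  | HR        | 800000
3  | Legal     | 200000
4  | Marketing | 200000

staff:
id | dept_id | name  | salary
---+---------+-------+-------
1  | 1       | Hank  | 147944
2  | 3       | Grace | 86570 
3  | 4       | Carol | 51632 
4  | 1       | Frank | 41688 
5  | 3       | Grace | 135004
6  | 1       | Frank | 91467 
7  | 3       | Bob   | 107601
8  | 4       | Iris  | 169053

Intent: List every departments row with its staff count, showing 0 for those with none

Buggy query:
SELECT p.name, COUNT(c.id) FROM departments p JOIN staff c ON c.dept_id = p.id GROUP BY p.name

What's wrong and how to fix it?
Bug: INNER JOIN drops departments rows that have no matching staff rows

Fix: Switch to LEFT JOIN to retain unmatched parent rows

Corrected query:
SELECT p.name, COUNT(c.id) FROM departments p LEFT JOIN staff c ON c.dept_id = p.id GROUP BY p.name

Result:
name      | COUNT(c.id)
----------+------------
HR        | 0          
Legal     | 3          
Marketing | 2          
Sales     | 3          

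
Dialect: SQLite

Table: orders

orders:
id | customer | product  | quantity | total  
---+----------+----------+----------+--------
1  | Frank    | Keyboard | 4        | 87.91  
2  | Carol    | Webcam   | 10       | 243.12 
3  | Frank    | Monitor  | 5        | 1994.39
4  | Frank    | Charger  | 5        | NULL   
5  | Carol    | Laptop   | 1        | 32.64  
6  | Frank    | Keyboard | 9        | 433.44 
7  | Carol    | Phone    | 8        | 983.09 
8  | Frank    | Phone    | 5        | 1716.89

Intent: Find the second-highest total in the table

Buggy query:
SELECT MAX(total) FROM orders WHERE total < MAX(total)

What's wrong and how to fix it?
Bug: MAX(total) on the right of the comparison is an aggregate-in-WHERE error

Fix: Compute the overall MAX in a subquery, then take MAX of rows below it

Corrected query:
SELECT MAX(total) FROM orders WHERE total < (SELECT MAX(total) FROM orders)

Result:
MAX(total)
----------
1716.89   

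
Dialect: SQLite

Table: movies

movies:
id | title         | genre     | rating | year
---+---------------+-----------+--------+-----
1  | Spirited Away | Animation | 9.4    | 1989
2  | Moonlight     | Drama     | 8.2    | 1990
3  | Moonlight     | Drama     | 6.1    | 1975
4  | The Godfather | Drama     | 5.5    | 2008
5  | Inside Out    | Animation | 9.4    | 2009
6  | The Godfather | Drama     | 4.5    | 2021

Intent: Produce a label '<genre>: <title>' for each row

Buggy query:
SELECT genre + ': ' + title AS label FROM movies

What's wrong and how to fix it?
Bug: SQLite uses || for string concatenation; + coerces text to numbers (yielding 0)

Fix: Use the || operator for string concatenation

Corrected query:
SELECT genre || ': ' || title AS label FROM movies

Result:
label                   
------------------------
Animation: Spirited Away
Drama: Moonlight        
Drama: Moonlight        
Drama: The Godfather    
Animation: Inside Out   
Drama: The Godfather    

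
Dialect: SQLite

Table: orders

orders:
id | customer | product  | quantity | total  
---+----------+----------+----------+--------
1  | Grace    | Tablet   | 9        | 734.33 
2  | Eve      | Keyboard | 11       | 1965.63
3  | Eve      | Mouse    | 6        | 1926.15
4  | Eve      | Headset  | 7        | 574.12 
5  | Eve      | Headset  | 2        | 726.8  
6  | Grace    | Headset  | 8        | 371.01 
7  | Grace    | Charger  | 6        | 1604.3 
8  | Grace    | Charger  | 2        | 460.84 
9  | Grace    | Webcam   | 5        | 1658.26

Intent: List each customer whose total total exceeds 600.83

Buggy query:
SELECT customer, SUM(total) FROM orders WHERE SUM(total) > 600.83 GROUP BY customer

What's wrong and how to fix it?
Bug: SUM(total) is an aggregate, but WHERE filters rows before aggregation

Fix: Use HAVING (which filters groups after aggregation) instead of WHERE

Corrected query:
SELECT customer, SUM(total) FROM orders GROUP BY customer HAVING SUM(total) > 600.83

Result:
customer | SUM(total)
---------+-----------
Eve      | 5192.7    
Grace    | 4828.74   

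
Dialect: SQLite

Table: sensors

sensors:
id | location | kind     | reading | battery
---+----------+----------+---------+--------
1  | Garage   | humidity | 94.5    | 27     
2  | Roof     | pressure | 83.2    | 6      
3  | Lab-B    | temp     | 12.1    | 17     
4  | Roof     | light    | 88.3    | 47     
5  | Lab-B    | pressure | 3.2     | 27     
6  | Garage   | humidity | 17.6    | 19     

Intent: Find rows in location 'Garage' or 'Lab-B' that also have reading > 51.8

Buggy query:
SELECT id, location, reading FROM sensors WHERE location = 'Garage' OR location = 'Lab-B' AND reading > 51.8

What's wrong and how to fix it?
Bug: AND binds tighter than OR, so this parses as location = 'Garage' OR (location = 'Lab-B' AND reading > 51.8)

Fix: Add parentheses around the OR so the AND applies to both alternatives

Corrected query:
SELECT id, location, reading FROM sensors WHERE (location = 'Garage' OR location = 'Lab-B') AND reading > 51.8

Result:
id | location | reading
---+----------+--------
1  | Garage   | 94.5   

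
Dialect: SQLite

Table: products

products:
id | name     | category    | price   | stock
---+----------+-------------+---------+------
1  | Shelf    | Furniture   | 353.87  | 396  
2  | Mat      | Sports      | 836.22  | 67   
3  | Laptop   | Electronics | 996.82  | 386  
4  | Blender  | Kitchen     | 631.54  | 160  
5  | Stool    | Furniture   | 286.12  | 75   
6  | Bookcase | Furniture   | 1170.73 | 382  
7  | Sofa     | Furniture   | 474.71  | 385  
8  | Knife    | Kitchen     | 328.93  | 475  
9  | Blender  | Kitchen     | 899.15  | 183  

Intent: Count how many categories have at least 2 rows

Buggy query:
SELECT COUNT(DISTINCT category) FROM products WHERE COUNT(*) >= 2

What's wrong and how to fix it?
Bug: WHERE filters individual rows, not groups, so a group-level COUNT is invalid there

Fix: Use a subquery that GROUPs and filters with HAVING, then count its rows

Corrected query:
SELECT COUNT(*) FROM (SELECT category FROM products GROUP BY category HAVING COUNT(*) >= 2)

Result:
COUNT(*)
--------
2       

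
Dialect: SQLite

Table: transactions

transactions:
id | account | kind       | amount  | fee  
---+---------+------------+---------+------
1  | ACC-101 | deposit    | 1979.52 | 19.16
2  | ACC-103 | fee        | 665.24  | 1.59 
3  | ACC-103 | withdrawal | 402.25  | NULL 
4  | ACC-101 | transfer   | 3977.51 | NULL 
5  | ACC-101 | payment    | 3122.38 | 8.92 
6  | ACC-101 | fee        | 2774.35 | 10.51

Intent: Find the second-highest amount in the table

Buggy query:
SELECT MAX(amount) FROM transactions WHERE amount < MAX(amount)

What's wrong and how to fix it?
Bug: The inner MAX is an aggregate inside WHERE, which is not allowed

Fix: Put the inner MAX in a scalar subquery

Corrected query:
SELECT MAX(amount) FROM transactions WHERE amount < (SELECT MAX(amount) FROM transactions)

Result:
MAX(amount)
-----------
3122.38    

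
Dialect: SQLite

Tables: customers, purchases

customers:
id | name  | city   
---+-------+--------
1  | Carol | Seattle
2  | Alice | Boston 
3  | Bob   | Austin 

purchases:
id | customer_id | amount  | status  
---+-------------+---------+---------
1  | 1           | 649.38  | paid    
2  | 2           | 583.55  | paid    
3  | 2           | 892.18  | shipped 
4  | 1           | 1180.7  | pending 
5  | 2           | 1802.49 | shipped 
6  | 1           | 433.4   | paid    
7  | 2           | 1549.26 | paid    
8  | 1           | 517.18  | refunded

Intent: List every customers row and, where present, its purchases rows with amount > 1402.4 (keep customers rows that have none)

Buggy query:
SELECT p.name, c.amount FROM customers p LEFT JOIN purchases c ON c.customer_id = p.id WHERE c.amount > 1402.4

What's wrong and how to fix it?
Bug: Filtering c.amount in WHERE discards the NULL rows produced by LEFT JOIN, turning it into an inner join

Fix: Put 'c.amount > 1402.4' in the JOIN's ON clause instead of WHERE

Corrected query:
SELECT p.name, c.amount FROM customers p LEFT JOIN purchases c ON c.customer_id = p.id AND c.amount > 1402.4

Result:
name  | amount 
------+--------
Carol | NULL   
Alice | 1549.26
Alice | 1802.49
Bob   | NULL   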